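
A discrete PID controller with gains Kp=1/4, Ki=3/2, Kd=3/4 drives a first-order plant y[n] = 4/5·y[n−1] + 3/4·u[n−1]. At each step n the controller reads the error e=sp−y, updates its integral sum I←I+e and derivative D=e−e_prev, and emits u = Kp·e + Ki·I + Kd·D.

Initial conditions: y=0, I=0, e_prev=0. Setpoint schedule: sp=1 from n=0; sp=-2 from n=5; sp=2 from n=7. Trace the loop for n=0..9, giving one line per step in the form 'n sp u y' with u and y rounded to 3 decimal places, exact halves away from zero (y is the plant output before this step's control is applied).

0 1 2.500 0.000
1 1 -1.438 1.875
2 1 2.289 0.422
3 1 -2.015 2.054
4 1 2.433 0.132
5 -2 -9.703 1.931
6 -2 7.158 -5.732
7 2 0.722 0.782
8 2 3.472 1.167
9 2 -0.917 3.538

(exact arithmetic carried between steps; '≈' marks a value shown rounded to 6 d.p. or computed from one; I and e_prev carry over from the previous line; the table rounds u and y to 3 d.p., halves away from zero)
n=0: y=0, sp=1, e=sp−y=1; I=1, D=e−e_prev=1; u=1/4·1+3/2·1+3/4·1=2.5; next y=4/5·0+3/4·2.5=1.875
n=1: y=1.875, sp=1, e=sp−y=-0.875; I=0.125, D=e−e_prev=-1.875; u=1/4·(-0.875)+3/2·0.125+3/4·(-1.875)=-1.4375; next y=4/5·1.875+3/4·(-1.4375)=0.421875
n=2: y=0.421875, sp=1, e=sp−y=0.578125; I=0.703125, D=e−e_prev=1.453125; u=1/4·0.578125+3/2·0.703125+3/4·1.453125≈2.289063; next y=4/5·0.421875+3/4·2.289063≈2.054297
n=3: y≈2.054297, sp=1, e=sp−y≈-1.054297; I≈-0.351172, D=e−e_prev≈-1.632422; u=1/4·(-1.054297)+3/2·(-0.351172)+3/4·(-1.632422)≈-2.014648; next y=4/5·2.054297+3/4·(-2.014648)≈0.132451
n=4: y≈0.132451, sp=1, e=sp−y≈0.867549; I≈0.516377, D=e−e_prev≈1.921846; u=1/4·0.867549+3/2·0.516377+3/4·1.921846≈2.432837; next y=4/5·0.132451+3/4·2.432837≈1.930589
n=5: y≈1.930589, sp=-2, e=sp−y≈-3.930589; I≈-3.414212, D=e−e_prev≈-4.798137; u=1/4·(-3.930589)+3/2·(-3.414212)+3/4·(-4.798137)≈-9.702568; next y=4/5·1.930589+3/4·(-9.702568)≈-5.732455
n=6: y≈-5.732455, sp=-2, e=sp−y≈3.732455; I≈0.318243, D=e−e_prev≈7.663044; u=1/4·3.732455+3/2·0.318243+3/4·7.663044≈7.157761; next y=4/5·(-5.732455)+3/4·7.157761≈0.782357
n=7: y≈0.782357, sp=2, e=sp−y≈1.217643; I≈1.535886, D=e−e_prev≈-2.514812; u=1/4·1.217643+3/2·1.535886+3/4·(-2.514812)≈0.722131; next y=4/5·0.782357+3/4·0.722131≈1.167484
n=8: y≈1.167484, sp=2, e=sp−y≈0.832516; I≈2.368402, D=e−e_prev≈-0.385127; u=1/4·0.832516+3/2·2.368402+3/4·(-0.385127)≈3.471887; next y=4/5·1.167484+3/4·3.471887≈3.537903
n=9: y≈3.537903, sp=2, e=sp−y≈-1.537903; I≈0.830500, D=e−e_prev≈-2.370419; u=1/4·(-1.537903)+3/2·0.830500+3/4·(-2.370419)≈-0.916540; next y=4/5·3.537903+3/4·(-0.916540)≈2.142917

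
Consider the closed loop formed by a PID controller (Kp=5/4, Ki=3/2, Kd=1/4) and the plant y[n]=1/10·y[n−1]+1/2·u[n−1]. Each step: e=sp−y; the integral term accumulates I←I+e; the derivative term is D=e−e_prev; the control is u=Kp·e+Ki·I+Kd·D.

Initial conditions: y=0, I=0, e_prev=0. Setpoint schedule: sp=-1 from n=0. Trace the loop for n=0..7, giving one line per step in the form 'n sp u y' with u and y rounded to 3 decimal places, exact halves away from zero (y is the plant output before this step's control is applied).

(exact arithmetic carried between steps; '≈' marks a value shown rounded to 6 d.p. or computed from one; I and e_prev carry over from the previous line; the table rounds u and y to 3 d.p., halves away from zero)
n=0: y=0, sp=-1, e=sp−y=-1; I=-1, D=e−e_prev=-1; u=5/4·(-1)+3/2·(-1)+1/4·(-1)=-3; next y=1/10·0+1/2·(-3)=-1.5
n=1: y=-1.5, sp=-1, e=sp−y=0.5; I=-0.5, D=e−e_prev=1.5; u=5/4·0.5+3/2·(-0.5)+1/4·1.5=0.25; next y=1/10·(-1.5)+1/2·0.25=-0.025
n=2: y=-0.025, sp=-1, e=sp−y=-0.975; I=-1.475, D=e−e_prev=-1.475; u=5/4·(-0.975)+3/2·(-1.475)+1/4·(-1.475)=-3.8; next y=1/10·(-0.025)+1/2·(-3.8)=-1.9025
n=3: y=-1.9025, sp=-1, e=sp−y=0.9025; I=-0.5725, D=e−e_prev=1.8775; u=5/4·0.9025+3/2·(-0.5725)+1/4·1.8775=0.73875; next y=1/10·(-1.9025)+1/2·0.73875=0.179125
n=4: y=0.179125, sp=-1, e=sp−y=-1.179125; I=-1.751625, D=e−e_prev=-2.081625; u=5/4·(-1.179125)+3/2·(-1.751625)+1/4·(-2.081625)=-4.62175; next y=1/10·0.179125+1/2·(-4.62175)≈-2.292963
n=5: y≈-2.292963, sp=-1, e=sp−y≈1.292963; I≈-0.458663, D=e−e_prev≈2.472088; u=5/4·1.292963+3/2·(-0.458663)+1/4·2.472088≈1.546231; next y=1/10·(-2.292963)+1/2·1.546231≈0.543819
n=6: y≈0.543819, sp=-1, e=sp−y≈-1.543819; I≈-2.002482, D=e−e_prev≈-2.836782; u=5/4·(-1.543819)+3/2·(-2.002482)+1/4·(-2.836782)≈-5.642693; next y=1/10·0.543819+1/2·(-5.642693)≈-2.766964
n=7: y≈-2.766964, sp=-1, e=sp−y≈1.766964; I≈-0.235518, D=e−e_prev≈3.310784; u=5/4·1.766964+3/2·(-0.235518)+1/4·3.310784≈2.683125; next y=1/10·(-2.766964)+1/2·2.683125≈1.064866

0 -1 -3.000 0.000
1 -1 0.250 -1.500
2 -1 -3.800 -0.025
3 -1 0.739 -1.903
4 -1 -4.622 0.179
5 -1 1.546 -2.293
6 -1 -5.643 0.544
7 -1 2.683 -2.767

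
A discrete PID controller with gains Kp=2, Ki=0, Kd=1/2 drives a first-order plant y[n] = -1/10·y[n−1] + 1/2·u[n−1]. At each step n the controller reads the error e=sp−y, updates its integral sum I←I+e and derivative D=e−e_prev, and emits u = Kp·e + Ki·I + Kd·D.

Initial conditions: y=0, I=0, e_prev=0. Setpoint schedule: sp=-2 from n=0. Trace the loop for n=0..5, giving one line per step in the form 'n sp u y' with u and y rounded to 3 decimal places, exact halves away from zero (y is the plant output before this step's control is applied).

(exact arithmetic carried between steps; '≈' marks a value shown rounded to 6 d.p. or computed from one; I and e_prev carry over from the previous line; the table rounds u and y to 3 d.p., halves away from zero)
n=0: y=0, sp=-2, e=sp−y=-2; I=-2, D=e−e_prev=-2; u=2·(-2)+0·(-2)+1/2·(-2)=-5; next y=-1/10·0+1/2·(-5)=-2.5
n=1: y=-2.5, sp=-2, e=sp−y=0.5; I=-1.5, D=e−e_prev=2.5; u=2·0.5+0·(-1.5)+1/2·2.5=2.25; next y=-1/10·(-2.5)+1/2·2.25=1.375
n=2: y=1.375, sp=-2, e=sp−y=-3.375; I=-4.875, D=e−e_prev=-3.875; u=2·(-3.375)+0·(-4.875)+1/2·(-3.875)=-8.6875; next y=-1/10·1.375+1/2·(-8.6875)=-4.48125
n=3: y=-4.48125, sp=-2, e=sp−y=2.48125; I=-2.39375, D=e−e_prev=5.85625; u=2·2.48125+0·(-2.39375)+1/2·5.85625=7.890625; next y=-1/10·(-4.48125)+1/2·7.890625≈4.393438
n=4: y≈4.393438, sp=-2, e=sp−y≈-6.393438; I≈-8.787188, D=e−e_prev≈-8.874688; u=2·(-6.393438)+0·(-8.787188)+1/2·(-8.874688)≈-17.224219; next y=-1/10·4.393438+1/2·(-17.224219)≈-9.051453
n=5: y≈-9.051453, sp=-2, e=sp−y≈7.051453; I≈-1.735734, D=e−e_prev≈13.444891; u=2·7.051453+0·(-1.735734)+1/2·13.444891≈20.825352; next y=-1/10·(-9.051453)+1/2·20.825352≈11.317821

0 -2 -5.000 0.000
1 -2 2.250 -2.500
2 -2 -8.688 1.375
3 -2 7.891 -4.481
4 -2 -17.224 4.393
5 -2 20.825 -9.051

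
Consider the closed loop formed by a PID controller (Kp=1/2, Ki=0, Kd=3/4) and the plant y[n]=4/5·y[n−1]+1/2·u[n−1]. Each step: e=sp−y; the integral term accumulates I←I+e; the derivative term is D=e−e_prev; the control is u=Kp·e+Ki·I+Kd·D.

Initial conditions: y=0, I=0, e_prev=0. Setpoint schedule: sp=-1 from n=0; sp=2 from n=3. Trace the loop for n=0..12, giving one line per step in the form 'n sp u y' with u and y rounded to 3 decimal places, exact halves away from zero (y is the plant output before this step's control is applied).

0 -1 -1.250 0.000
1 -1 0.281 -0.625
2 -1 -0.520 -0.359
3 2 3.665 -0.547
4 2 -1.154 1.394
5 2 1.372 0.539
6 2 0.008 1.117
7 2 0.716 0.898
8 2 0.328 1.076
9 2 0.526 1.025
10 2 0.415 1.083
11 2 0.470 1.074
12 2 0.438 1.094

(exact arithmetic carried between steps; '≈' marks a value shown rounded to 6 d.p. or computed from one; I and e_prev carry over from the previous line; the table rounds u and y to 3 d.p., halves away from zero)
n=0: y=0, sp=-1, e=sp−y=-1; I=-1, D=e−e_prev=-1; u=1/2·(-1)+0·(-1)+3/4·(-1)=-1.25; next y=4/5·0+1/2·(-1.25)=-0.625
n=1: y=-0.625, sp=-1, e=sp−y=-0.375; I=-1.375, D=e−e_prev=0.625; u=1/2·(-0.375)+0·(-1.375)+3/4·0.625=0.28125; next y=4/5·(-0.625)+1/2·0.28125=-0.359375
n=2: y=-0.359375, sp=-1, e=sp−y=-0.640625; I=-2.015625, D=e−e_prev=-0.265625; u=1/2·(-0.640625)+0·(-2.015625)+3/4·(-0.265625)≈-0.519531; next y=4/5·(-0.359375)+1/2·(-0.519531)≈-0.547266
n=3: y≈-0.547266, sp=2, e=sp−y≈2.547266; I≈0.531641, D=e−e_prev≈3.187891; u=1/2·2.547266+0·0.531641+3/4·3.187891≈3.664551; next y=4/5·(-0.547266)+1/2·3.664551≈1.394463
n=4: y≈1.394463, sp=2, e=sp−y≈0.605537; I≈1.137178, D=e−e_prev≈-1.941729; u=1/2·0.605537+0·1.137178+3/4·(-1.941729)≈-1.153528; next y=4/5·1.394463+1/2·(-1.153528)≈0.538806
n=5: y≈0.538806, sp=2, e=sp−y≈1.461194; I≈2.598371, D=e−e_prev≈0.855656; u=1/2·1.461194+0·2.598371+3/4·0.855656≈1.372339; next y=4/5·0.538806+1/2·1.372339≈1.117215
n=6: y≈1.117215, sp=2, e=sp−y≈0.882785; I≈3.481157, D=e−e_prev≈-0.578408; u=1/2·0.882785+0·3.481157+3/4·(-0.578408)≈0.007586; next y=4/5·1.117215+1/2·0.007586≈0.897565
n=7: y≈0.897565, sp=2, e=sp−y≈1.102435; I≈4.583592, D=e−e_prev≈0.219650; u=1/2·1.102435+0·4.583592+3/4·0.219650≈0.715955; next y=4/5·0.897565+1/2·0.715955≈1.076029
n=8: y≈1.076029, sp=2, e=sp−y≈0.923971; I≈5.507562, D=e−e_prev≈-0.178464; u=1/2·0.923971+0·5.507562+3/4·(-0.178464)≈0.328137; next y=4/5·1.076029+1/2·0.328137≈1.024892
n=9: y≈1.024892, sp=2, e=sp−y≈0.975108; I≈6.482670, D=e−e_prev≈0.051137; u=1/2·0.975108+0·6.482670+3/4·0.051137≈0.525907; next y=4/5·1.024892+1/2·0.525907≈1.082867
n=10: y≈1.082867, sp=2, e=sp−y≈0.917133; I≈7.399803, D=e−e_prev≈-0.057975; u=1/2·0.917133+0·7.399803+3/4·(-0.057975)≈0.415085; next y=4/5·1.082867+1/2·0.415085≈1.073836
n=11: y≈1.073836, sp=2, e=sp−y≈0.926164; I≈8.325967, D=e−e_prev≈0.009031; u=1/2·0.926164+0·8.325967+3/4·0.009031≈0.469855; next y=4/5·1.073836+1/2·0.469855≈1.093997
n=12: y≈1.093997, sp=2, e=sp−y≈0.906003; I≈9.231970, D=e−e_prev≈-0.020160; u=1/2·0.906003+0·9.231970+3/4·(-0.020160)≈0.437882; next y=4/5·1.093997+1/2·0.437882≈1.094138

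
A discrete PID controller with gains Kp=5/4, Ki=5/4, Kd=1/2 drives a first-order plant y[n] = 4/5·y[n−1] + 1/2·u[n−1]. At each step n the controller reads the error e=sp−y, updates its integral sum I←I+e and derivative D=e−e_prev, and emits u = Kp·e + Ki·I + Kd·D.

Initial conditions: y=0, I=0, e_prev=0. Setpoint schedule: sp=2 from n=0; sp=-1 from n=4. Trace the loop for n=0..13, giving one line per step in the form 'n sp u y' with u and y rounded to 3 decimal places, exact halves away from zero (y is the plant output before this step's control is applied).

(exact arithmetic carried between steps; '≈' marks a value shown rounded to 6 d.p. or computed from one; I and e_prev carry over from the previous line; the table rounds u and y to 3 d.p., halves away from zero)
n=0: y=0, sp=2, e=sp−y=2; I=2, D=e−e_prev=2; u=5/4·2+5/4·2+1/2·2=6; next y=4/5·0+1/2·6=3
n=1: y=3, sp=2, e=sp−y=-1; I=1, D=e−e_prev=-3; u=5/4·(-1)+5/4·1+1/2·(-3)=-1.5; next y=4/5·3+1/2·(-1.5)=1.65
n=2: y=1.65, sp=2, e=sp−y=0.35; I=1.35, D=e−e_prev=1.35; u=5/4·0.35+5/4·1.35+1/2·1.35=2.8; next y=4/5·1.65+1/2·2.8=2.72
n=3: y=2.72, sp=2, e=sp−y=-0.72; I=0.63, D=e−e_prev=-1.07; u=5/4·(-0.72)+5/4·0.63+1/2·(-1.07)=-0.6475; next y=4/5·2.72+1/2·(-0.6475)=1.85225
n=4: y=1.85225, sp=-1, e=sp−y=-2.85225; I=-2.22225, D=e−e_prev=-2.13225; u=5/4·(-2.85225)+5/4·(-2.22225)+1/2·(-2.13225)=-7.40925; next y=4/5·1.85225+1/2·(-7.40925)=-2.222825
n=5: y=-2.222825, sp=-1, e=sp−y=1.222825; I=-0.999425, D=e−e_prev=4.075075; u=5/4·1.222825+5/4·(-0.999425)+1/2·4.075075≈2.316788; next y=4/5·(-2.222825)+1/2·2.316788≈-0.619866
n=6: y≈-0.619866, sp=-1, e=sp−y≈-0.380134; I≈-1.379559, D=e−e_prev≈-1.602959; u=5/4·(-0.380134)+5/4·(-1.379559)+1/2·(-1.602959)≈-3.001095; next y=4/5·(-0.619866)+1/2·(-3.001095)≈-1.996441
n=7: y≈-1.996441, sp=-1, e=sp−y≈0.996441; I≈-0.383118, D=e−e_prev≈1.376574; u=5/4·0.996441+5/4·(-0.383118)+1/2·1.376574≈1.454940; next y=4/5·(-1.996441)+1/2·1.454940≈-0.869682
n=8: y≈-0.869682, sp=-1, e=sp−y≈-0.130318; I≈-0.513436, D=e−e_prev≈-1.126758; u=5/4·(-0.130318)+5/4·(-0.513436)+1/2·(-1.126758)≈-1.368071; next y=4/5·(-0.869682)+1/2·(-1.368071)≈-1.379781
n=9: y≈-1.379781, sp=-1, e=sp−y≈0.379781; I≈-0.133654, D=e−e_prev≈0.510099; u=5/4·0.379781+5/4·(-0.133654)+1/2·0.510099≈0.562708; next y=4/5·(-1.379781)+1/2·0.562708≈-0.822471
n=10: y≈-0.822471, sp=-1, e=sp−y≈-0.177529; I≈-0.311183, D=e−e_prev≈-0.557310; u=5/4·(-0.177529)+5/4·(-0.311183)+1/2·(-0.557310)≈-0.889546; next y=4/5·(-0.822471)+1/2·(-0.889546)≈-1.102750
n=11: y≈-1.102750, sp=-1, e=sp−y≈0.102750; I≈-0.208434, D=e−e_prev≈0.280279; u=5/4·0.102750+5/4·(-0.208434)+1/2·0.280279≈0.008034; next y=4/5·(-1.102750)+1/2·0.008034≈-0.878183
n=12: y≈-0.878183, sp=-1, e=sp−y≈-0.121817; I≈-0.330251, D=e−e_prev≈-0.224567; u=5/4·(-0.121817)+5/4·(-0.330251)+1/2·(-0.224567)≈-0.677369; next y=4/5·(-0.878183)+1/2·(-0.677369)≈-1.041231
n=13: y≈-1.041231, sp=-1, e=sp−y≈0.041231; I≈-0.289020, D=e−e_prev≈0.163048; u=5/4·0.041231+5/4·(-0.289020)+1/2·0.163048≈-0.228213; next y=4/5·(-1.041231)+1/2·(-0.228213)≈-0.947091

0 2 6.000 0.000
1 2 -1.500 3.000
2 2 2.800 1.650
3 2 -0.648 2.720
4 -1 -7.409 1.852
5 -1 2.317 -2.223
6 -1 -3.001 -0.620
7 -1 1.455 -1.996
8 -1 -1.368 -0.870
9 -1 0.563 -1.380
10 -1 -0.890 -0.822
11 -1 0.008 -1.103
12 -1 -0.677 -0.878
13 -1 -0.228 -1.041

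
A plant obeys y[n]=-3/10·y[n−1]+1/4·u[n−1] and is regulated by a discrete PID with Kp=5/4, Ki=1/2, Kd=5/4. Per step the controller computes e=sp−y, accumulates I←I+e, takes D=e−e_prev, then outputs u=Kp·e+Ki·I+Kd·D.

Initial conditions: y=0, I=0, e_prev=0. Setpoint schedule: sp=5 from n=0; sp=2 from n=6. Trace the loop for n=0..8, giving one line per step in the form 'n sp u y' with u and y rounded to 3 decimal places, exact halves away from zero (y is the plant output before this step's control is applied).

0 5 15.000 0.000
1 5 0.000 3.750
2 5 19.938 -1.125
3 5 -2.434 5.322
4 5 28.044 -2.205
5 5 -7.395 7.673
6 2 30.085 -4.151
7 2 -16.620 8.767
8 2 42.798 -6.785

(exact arithmetic carried between steps; '≈' marks a value shown rounded to 6 d.p. or computed from one; I and e_prev carry over from the previous line; the table rounds u and y to 3 d.p., halves away from zero)
n=0: y=0, sp=5, e=sp−y=5; I=5, D=e−e_prev=5; u=5/4·5+1/2·5+5/4·5=15; next y=-3/10·0+1/4·15=3.75
n=1: y=3.75, sp=5, e=sp−y=1.25; I=6.25, D=e−e_prev=-3.75; u=5/4·1.25+1/2·6.25+5/4·(-3.75)=0; next y=-3/10·3.75+1/4·0=-1.125
n=2: y=-1.125, sp=5, e=sp−y=6.125; I=12.375, D=e−e_prev=4.875; u=5/4·6.125+1/2·12.375+5/4·4.875=19.9375; next y=-3/10·(-1.125)+1/4·19.9375=5.321875
n=3: y=5.321875, sp=5, e=sp−y=-0.321875; I=12.053125, D=e−e_prev=-6.446875; u=5/4·(-0.321875)+1/2·12.053125+5/4·(-6.446875)=-2.434375; next y=-3/10·5.321875+1/4·(-2.434375)≈-2.205156
n=4: y≈-2.205156, sp=5, e=sp−y≈7.205156; I≈19.258281, D=e−e_prev≈7.527031; u=5/4·7.205156+1/2·19.258281+5/4·7.527031≈28.044375; next y=-3/10·(-2.205156)+1/4·28.044375≈7.672641
n=5: y≈7.672641, sp=5, e=sp−y≈-2.672641; I≈16.585641, D=e−e_prev≈-9.877797; u=5/4·(-2.672641)+1/2·16.585641+5/4·(-9.877797)≈-7.395227; next y=-3/10·7.672641+1/4·(-7.395227)≈-4.150599
n=6: y≈-4.150599, sp=2, e=sp−y≈6.150599; I≈22.736239, D=e−e_prev≈8.823239; u=5/4·6.150599+1/2·22.736239+5/4·8.823239≈30.085418; next y=-3/10·(-4.150599)+1/4·30.085418≈8.766534
n=7: y≈8.766534, sp=2, e=sp−y≈-6.766534; I≈15.969705, D=e−e_prev≈-12.917133; u=5/4·(-6.766534)+1/2·15.969705+5/4·(-12.917133)≈-16.619731; next y=-3/10·8.766534+1/4·(-16.619731)≈-6.784893
n=8: y≈-6.784893, sp=2, e=sp−y≈8.784893; I≈24.754598, D=e−e_prev≈15.551427; u=5/4·8.784893+1/2·24.754598+5/4·15.551427≈42.797699; next y=-3/10·(-6.784893)+1/4·42.797699≈12.734893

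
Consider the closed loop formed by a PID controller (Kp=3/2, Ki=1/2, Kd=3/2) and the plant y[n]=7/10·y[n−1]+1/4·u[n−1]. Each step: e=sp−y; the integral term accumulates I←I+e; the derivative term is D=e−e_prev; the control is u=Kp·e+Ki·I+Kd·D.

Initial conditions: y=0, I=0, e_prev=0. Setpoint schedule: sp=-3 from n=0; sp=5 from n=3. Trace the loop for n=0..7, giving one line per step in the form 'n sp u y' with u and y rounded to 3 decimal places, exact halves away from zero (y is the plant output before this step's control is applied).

(exact arithmetic carried between steps; '≈' marks a value shown rounded to 6 d.p. or computed from one; I and e_prev carry over from the previous line; the table rounds u and y to 3 d.p., halves away from zero)
n=0: y=0, sp=-3, e=sp−y=-3; I=-3, D=e−e_prev=-3; u=3/2·(-3)+1/2·(-3)+3/2·(-3)=-10.5; next y=7/10·0+1/4·(-10.5)=-2.625
n=1: y=-2.625, sp=-3, e=sp−y=-0.375; I=-3.375, D=e−e_prev=2.625; u=3/2·(-0.375)+1/2·(-3.375)+3/2·2.625=1.6875; next y=7/10·(-2.625)+1/4·1.6875=-1.415625
n=2: y=-1.415625, sp=-3, e=sp−y=-1.584375; I=-4.959375, D=e−e_prev=-1.209375; u=3/2·(-1.584375)+1/2·(-4.959375)+3/2·(-1.209375)≈-6.670313; next y=7/10·(-1.415625)+1/4·(-6.670313)≈-2.658516
n=3: y≈-2.658516, sp=5, e=sp−y≈7.658516; I≈2.699141, D=e−e_prev≈9.242891; u=3/2·7.658516+1/2·2.699141+3/2·9.242891≈26.701680; next y=7/10·(-2.658516)+1/4·26.701680≈4.814459
n=4: y≈4.814459, sp=5, e=sp−y≈0.185541; I≈2.884682, D=e−e_prev≈-7.472975; u=3/2·0.185541+1/2·2.884682+3/2·(-7.472975)≈-9.488810; next y=7/10·4.814459+1/4·(-9.488810)≈0.997919
n=5: y≈0.997919, sp=5, e=sp−y≈4.002081; I≈6.886763, D=e−e_prev≈3.816540; u=3/2·4.002081+1/2·6.886763+3/2·3.816540≈15.171313; next y=7/10·0.997919+1/4·15.171313≈4.491372
n=6: y≈4.491372, sp=5, e=sp−y≈0.508628; I≈7.395391, D=e−e_prev≈-3.493453; u=3/2·0.508628+1/2·7.395391+3/2·(-3.493453)≈-0.779541; next y=7/10·4.491372+1/4·(-0.779541)≈2.949075
n=7: y≈2.949075, sp=5, e=sp−y≈2.050925; I≈9.446316, D=e−e_prev≈1.542297; u=3/2·2.050925+1/2·9.446316+3/2·1.542297≈10.112991; next y=7/10·2.949075+1/4·10.112991≈4.592600

0 -3 -10.500 0.000
1 -3 1.688 -2.625
2 -3 -6.670 -1.416
3 5 26.702 -2.659
4 5 -9.489 4.814
5 5 15.171 0.998
6 5 -0.780 4.491
7 5 10.113 2.949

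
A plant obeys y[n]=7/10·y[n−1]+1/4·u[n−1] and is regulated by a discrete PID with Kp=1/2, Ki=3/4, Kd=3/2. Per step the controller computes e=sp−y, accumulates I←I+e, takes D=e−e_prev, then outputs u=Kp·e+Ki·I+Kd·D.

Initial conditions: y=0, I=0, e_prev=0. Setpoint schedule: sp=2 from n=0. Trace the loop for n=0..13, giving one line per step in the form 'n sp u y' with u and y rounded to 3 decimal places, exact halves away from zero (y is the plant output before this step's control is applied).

(exact arithmetic carried between steps; '≈' marks a value shown rounded to 6 d.p. or computed from one; I and e_prev carry over from the previous line; the table rounds u and y to 3 d.p., halves away from zero)
n=0: y=0, sp=2, e=sp−y=2; I=2, D=e−e_prev=2; u=1/2·2+3/4·2+3/2·2=5.5; next y=7/10·0+1/4·5.5=1.375
n=1: y=1.375, sp=2, e=sp−y=0.625; I=2.625, D=e−e_prev=-1.375; u=1/2·0.625+3/4·2.625+3/2·(-1.375)=0.21875; next y=7/10·1.375+1/4·0.21875≈1.017188
n=2: y≈1.017188, sp=2, e=sp−y≈0.982813; I≈3.607813, D=e−e_prev≈0.357813; u=1/2·0.982813+3/4·3.607813+3/2·0.357813≈3.733984; next y=7/10·1.017188+1/4·3.733984≈1.645527
n=3: y≈1.645527, sp=2, e=sp−y≈0.354473; I≈3.962285, D=e−e_prev≈-0.628340; u=1/2·0.354473+3/4·3.962285+3/2·(-0.628340)≈2.206440; next y=7/10·1.645527+1/4·2.206440≈1.703479
n=4: y≈1.703479, sp=2, e=sp−y≈0.296521; I≈4.258806, D=e−e_prev≈-0.057952; u=1/2·0.296521+3/4·4.258806+3/2·(-0.057952)≈3.255437; next y=7/10·1.703479+1/4·3.255437≈2.006295
n=5: y≈2.006295, sp=2, e=sp−y≈-0.006295; I≈4.252511, D=e−e_prev≈-0.302815; u=1/2·(-0.006295)+3/4·4.252511+3/2·(-0.302815)≈2.732013; next y=7/10·2.006295+1/4·2.732013≈2.087410
n=6: y≈2.087410, sp=2, e=sp−y≈-0.087410; I≈4.165102, D=e−e_prev≈-0.081115; u=1/2·(-0.087410)+3/4·4.165102+3/2·(-0.081115)≈2.958449; next y=7/10·2.087410+1/4·2.958449≈2.200799
n=7: y≈2.200799, sp=2, e=sp−y≈-0.200799; I≈3.964303, D=e−e_prev≈-0.113389; u=1/2·(-0.200799)+3/4·3.964303+3/2·(-0.113389)≈2.702743; next y=7/10·2.200799+1/4·2.702743≈2.216245
n=8: y≈2.216245, sp=2, e=sp−y≈-0.216245; I≈3.748058, D=e−e_prev≈-0.015446; u=1/2·(-0.216245)+3/4·3.748058+3/2·(-0.015446)≈2.679751; next y=7/10·2.216245+1/4·2.679751≈2.221309
n=9: y≈2.221309, sp=2, e=sp−y≈-0.221309; I≈3.526748, D=e−e_prev≈-0.005064; u=1/2·(-0.221309)+3/4·3.526748+3/2·(-0.005064)≈2.526810; next y=7/10·2.221309+1/4·2.526810≈2.186619
n=10: y≈2.186619, sp=2, e=sp−y≈-0.186619; I≈3.340129, D=e−e_prev≈0.034690; u=1/2·(-0.186619)+3/4·3.340129+3/2·0.034690≈2.463823; next y=7/10·2.186619+1/4·2.463823≈2.146589
n=11: y≈2.146589, sp=2, e=sp−y≈-0.146589; I≈3.193540, D=e−e_prev≈0.040030; u=1/2·(-0.146589)+3/4·3.193540+3/2·0.040030≈2.381906; next y=7/10·2.146589+1/4·2.381906≈2.098089
n=12: y≈2.098089, sp=2, e=sp−y≈-0.098089; I≈3.095451, D=e−e_prev≈0.048500; u=1/2·(-0.098089)+3/4·3.095451+3/2·0.048500≈2.345295; next y=7/10·2.098089+1/4·2.345295≈2.054986
n=13: y≈2.054986, sp=2, e=sp−y≈-0.054986; I≈3.040466, D=e−e_prev≈0.043103; u=1/2·(-0.054986)+3/4·3.040466+3/2·0.043103≈2.317511; next y=7/10·2.054986+1/4·2.317511≈2.017868

0 2 5.500 0.000
1 2 0.219 1.375
2 2 3.734 1.017
3 2 2.206 1.646
4 2 3.255 1.703
5 2 2.732 2.006
6 2 2.958 2.087
7 2 2.703 2.201
8 2 2.680 2.216
9 2 2.527 2.221
10 2 2.464 2.187
11 2 2.382 2.147
12 2 2.345 2.098
13 2 2.318 2.055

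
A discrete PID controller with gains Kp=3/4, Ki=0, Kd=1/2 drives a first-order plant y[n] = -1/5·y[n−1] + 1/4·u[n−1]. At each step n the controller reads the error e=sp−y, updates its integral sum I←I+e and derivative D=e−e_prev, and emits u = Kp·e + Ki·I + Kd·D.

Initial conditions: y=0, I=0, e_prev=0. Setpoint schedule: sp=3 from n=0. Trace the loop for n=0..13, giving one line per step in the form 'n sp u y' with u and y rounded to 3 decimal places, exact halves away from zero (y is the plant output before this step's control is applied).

0 3 3.750 0.000
1 3 1.078 0.938
2 3 2.616 0.082
3 3 1.494 0.638
4 3 2.261 0.246
5 3 1.728 0.516
6 3 2.097 0.329
7 3 1.841 0.459
8 3 2.019 0.369
9 3 1.896 0.431
10 3 1.981 0.388
11 3 1.922 0.418
12 3 1.963 0.397
13 3 1.934 0.411

(exact arithmetic carried between steps; '≈' marks a value shown rounded to 6 d.p. or computed from one; I and e_prev carry over from the previous line; the table rounds u and y to 3 d.p., halves away from zero)
n=0: y=0, sp=3, e=sp−y=3; I=3, D=e−e_prev=3; u=3/4·3+0·3+1/2·3=3.75; next y=-1/5·0+1/4·3.75=0.9375
n=1: y=0.9375, sp=3, e=sp−y=2.0625; I=5.0625, D=e−e_prev=-0.9375; u=3/4·2.0625+0·5.0625+1/2·(-0.9375)=1.078125; next y=-1/5·0.9375+1/4·1.078125≈0.082031
n=2: y≈0.082031, sp=3, e=sp−y≈2.917969; I≈7.980469, D=e−e_prev≈0.855469; u=3/4·2.917969+0·7.980469+1/2·0.855469≈2.616211; next y=-1/5·0.082031+1/4·2.616211≈0.637646
n=3: y≈0.637646, sp=3, e=sp−y≈2.362354; I≈10.342822, D=e−e_prev≈-0.555615; u=3/4·2.362354+0·10.342822+1/2·(-0.555615)≈1.493958; next y=-1/5·0.637646+1/4·1.493958≈0.245960
n=4: y≈0.245960, sp=3, e=sp−y≈2.754040; I≈13.096862, D=e−e_prev≈0.391686; u=3/4·2.754040+0·13.096862+1/2·0.391686≈2.261373; next y=-1/5·0.245960+1/4·2.261373≈0.516151
n=5: y≈0.516151, sp=3, e=sp−y≈2.483849; I≈15.580711, D=e−e_prev≈-0.270191; u=3/4·2.483849+0·15.580711+1/2·(-0.270191)≈1.727791; next y=-1/5·0.516151+1/4·1.727791≈0.328717
n=6: y≈0.328717, sp=3, e=sp−y≈2.671283; I≈18.251993, D=e−e_prev≈0.187434; u=3/4·2.671283+0·18.251993+1/2·0.187434≈2.097179; next y=-1/5·0.328717+1/4·2.097179≈0.458551
n=7: y≈0.458551, sp=3, e=sp−y≈2.541449; I≈20.793442, D=e−e_prev≈-0.129834; u=3/4·2.541449+0·20.793442+1/2·(-0.129834)≈1.841170; next y=-1/5·0.458551+1/4·1.841170≈0.368582
n=8: y≈0.368582, sp=3, e=sp−y≈2.631418; I≈23.424860, D=e−e_prev≈0.089969; u=3/4·2.631418+0·23.424860+1/2·0.089969≈2.018548; next y=-1/5·0.368582+1/4·2.018548≈0.430921
n=9: y≈0.430921, sp=3, e=sp−y≈2.569079; I≈25.993940, D=e−e_prev≈-0.062338; u=3/4·2.569079+0·25.993940+1/2·(-0.062338)≈1.895640; next y=-1/5·0.430921+1/4·1.895640≈0.387726
n=10: y≈0.387726, sp=3, e=sp−y≈2.612274; I≈28.606214, D=e−e_prev≈0.043195; u=3/4·2.612274+0·28.606214+1/2·0.043195≈1.980803; next y=-1/5·0.387726+1/4·1.980803≈0.417655
n=11: y≈0.417655, sp=3, e=sp−y≈2.582345; I≈31.188558, D=e−e_prev≈-0.029929; u=3/4·2.582345+0·31.188558+1/2·(-0.029929)≈1.921794; next y=-1/5·0.417655+1/4·1.921794≈0.396917
n=12: y≈0.396917, sp=3, e=sp−y≈2.603083; I≈33.791641, D=e−e_prev≈0.020738; u=3/4·2.603083+0·33.791641+1/2·0.020738≈1.962681; next y=-1/5·0.396917+1/4·1.962681≈0.411287
n=13: y≈0.411287, sp=3, e=sp−y≈2.588713; I≈36.380354, D=e−e_prev≈-0.014369; u=3/4·2.588713+0·36.380354+1/2·(-0.014369)≈1.934350; next y=-1/5·0.411287+1/4·1.934350≈0.401330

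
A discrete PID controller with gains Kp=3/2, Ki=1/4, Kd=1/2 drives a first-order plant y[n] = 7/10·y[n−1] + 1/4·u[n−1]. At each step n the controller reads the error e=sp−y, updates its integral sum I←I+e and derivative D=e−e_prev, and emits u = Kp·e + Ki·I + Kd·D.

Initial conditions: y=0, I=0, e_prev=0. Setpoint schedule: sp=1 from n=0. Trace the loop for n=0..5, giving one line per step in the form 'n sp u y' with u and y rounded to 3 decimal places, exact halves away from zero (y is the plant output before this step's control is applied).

0 1 2.250 0.000
1 1 0.734 0.563
2 1 1.092 0.577
3 1 0.980 0.677
4 1 1.017 0.719
5 1 1.021 0.757

(exact arithmetic carried between steps; '≈' marks a value shown rounded to 6 d.p. or computed from one; I and e_prev carry over from the previous line; the table rounds u and y to 3 d.p., halves away from zero)
n=0: y=0, sp=1, e=sp−y=1; I=1, D=e−e_prev=1; u=3/2·1+1/4·1+1/2·1=2.25; next y=7/10·0+1/4·2.25=0.5625
n=1: y=0.5625, sp=1, e=sp−y=0.4375; I=1.4375, D=e−e_prev=-0.5625; u=3/2·0.4375+1/4·1.4375+1/2·(-0.5625)=0.734375; next y=7/10·0.5625+1/4·0.734375≈0.577344
n=2: y≈0.577344, sp=1, e=sp−y≈0.422656; I≈1.860156, D=e−e_prev≈-0.014844; u=3/2·0.422656+1/4·1.860156+1/2·(-0.014844)≈1.091602; next y=7/10·0.577344+1/4·1.091602≈0.677041
n=3: y≈0.677041, sp=1, e=sp−y≈0.322959; I≈2.183115, D=e−e_prev≈-0.099697; u=3/2·0.322959+1/4·2.183115+1/2·(-0.099697)≈0.980369; next y=7/10·0.677041+1/4·0.980369≈0.719021
n=4: y≈0.719021, sp=1, e=sp−y≈0.280979; I≈2.464094, D=e−e_prev≈-0.041980; u=3/2·0.280979+1/4·2.464094+1/2·(-0.041980)≈1.016502; next y=7/10·0.719021+1/4·1.016502≈0.757440
n=5: y≈0.757440, sp=1, e=sp−y≈0.242560; I≈2.706654, D=e−e_prev≈-0.038419; u=3/2·0.242560+1/4·2.706654+1/2·(-0.038419)≈1.021294; next y=7/10·0.757440+1/4·1.021294≈0.785532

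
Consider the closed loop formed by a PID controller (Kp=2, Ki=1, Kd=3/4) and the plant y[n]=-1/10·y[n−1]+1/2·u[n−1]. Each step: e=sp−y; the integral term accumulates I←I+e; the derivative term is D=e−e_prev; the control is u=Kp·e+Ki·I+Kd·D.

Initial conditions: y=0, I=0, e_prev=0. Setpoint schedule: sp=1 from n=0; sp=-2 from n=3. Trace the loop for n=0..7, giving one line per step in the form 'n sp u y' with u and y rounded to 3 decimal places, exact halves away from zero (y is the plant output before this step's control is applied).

0 1 3.750 0.000
1 1 -3.031 1.875
2 1 10.918 -1.703
3 -2 -27.809 5.629
4 -2 47.674 -14.467
5 -2 -103.998 25.284
6 -2 197.823 -54.527
7 -2 -405.351 104.364

(exact arithmetic carried between steps; '≈' marks a value shown rounded to 6 d.p. or computed from one; I and e_prev carry over from the previous line; the table rounds u and y to 3 d.p., halves away from zero)
n=0: y=0, sp=1, e=sp−y=1; I=1, D=e−e_prev=1; u=2·1+1·1+3/4·1=3.75; next y=-1/10·0+1/2·3.75=1.875
n=1: y=1.875, sp=1, e=sp−y=-0.875; I=0.125, D=e−e_prev=-1.875; u=2·(-0.875)+1·0.125+3/4·(-1.875)=-3.03125; next y=-1/10·1.875+1/2·(-3.03125)=-1.703125
n=2: y=-1.703125, sp=1, e=sp−y=2.703125; I=2.828125, D=e−e_prev=3.578125; u=2·2.703125+1·2.828125+3/4·3.578125≈10.917969; next y=-1/10·(-1.703125)+1/2·10.917969≈5.629297
n=3: y≈5.629297, sp=-2, e=sp−y≈-7.629297; I≈-4.801172, D=e−e_prev≈-10.332422; u=2·(-7.629297)+1·(-4.801172)+3/4·(-10.332422)≈-27.809082; next y=-1/10·5.629297+1/2·(-27.809082)≈-14.467471
n=4: y≈-14.467471, sp=-2, e=sp−y≈12.467471; I≈7.666299, D=e−e_prev≈20.096768; u=2·12.467471+1·7.666299+3/4·20.096768≈47.673816; next y=-1/10·(-14.467471)+1/2·47.673816≈25.283655
n=5: y≈25.283655, sp=-2, e=sp−y≈-27.283655; I≈-19.617356, D=e−e_prev≈-39.751126; u=2·(-27.283655)+1·(-19.617356)+3/4·(-39.751126)≈-103.998011; next y=-1/10·25.283655+1/2·(-103.998011)≈-54.527371
n=6: y≈-54.527371, sp=-2, e=sp−y≈52.527371; I≈32.910015, D=e−e_prev≈79.811026; u=2·52.527371+1·32.910015+3/4·79.811026≈197.823026; next y=-1/10·(-54.527371)+1/2·197.823026≈104.364250
n=7: y≈104.364250, sp=-2, e=sp−y≈-106.364250; I≈-73.454235, D=e−e_prev≈-158.891621; u=2·(-106.364250)+1·(-73.454235)+3/4·(-158.891621)≈-405.351450; next y=-1/10·104.364250+1/2·(-405.351450)≈-213.112150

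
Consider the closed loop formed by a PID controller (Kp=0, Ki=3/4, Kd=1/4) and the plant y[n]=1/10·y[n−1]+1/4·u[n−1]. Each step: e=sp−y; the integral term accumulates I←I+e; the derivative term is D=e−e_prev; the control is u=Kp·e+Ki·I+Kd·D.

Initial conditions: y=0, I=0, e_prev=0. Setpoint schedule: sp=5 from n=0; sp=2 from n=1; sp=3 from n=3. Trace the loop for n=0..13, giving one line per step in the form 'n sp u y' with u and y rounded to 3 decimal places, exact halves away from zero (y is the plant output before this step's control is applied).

0 5 5.000 0.000
1 2 3.250 1.250
2 2 5.188 0.938
3 3 6.453 1.391
4 3 7.162 1.752
5 3 7.975 1.966
6 3 8.579 2.190
7 3 9.069 2.364
8 3 9.450 2.504
9 3 9.748 2.613
10 3 9.980 2.698
11 3 10.161 2.765
12 3 10.302 2.817
13 3 10.412 2.857

(exact arithmetic carried between steps; '≈' marks a value shown rounded to 6 d.p. or computed from one; I and e_prev carry over from the previous line; the table rounds u and y to 3 d.p., halves away from zero)
n=0: y=0, sp=5, e=sp−y=5; I=5, D=e−e_prev=5; u=0·5+3/4·5+1/4·5=5; next y=1/10·0+1/4·5=1.25
n=1: y=1.25, sp=2, e=sp−y=0.75; I=5.75, D=e−e_prev=-4.25; u=0·0.75+3/4·5.75+1/4·(-4.25)=3.25; next y=1/10·1.25+1/4·3.25=0.9375
n=2: y=0.9375, sp=2, e=sp−y=1.0625; I=6.8125, D=e−e_prev=0.3125; u=0·1.0625+3/4·6.8125+1/4·0.3125=5.1875; next y=1/10·0.9375+1/4·5.1875=1.390625
n=3: y=1.390625, sp=3, e=sp−y=1.609375; I=8.421875, D=e−e_prev=0.546875; u=0·1.609375+3/4·8.421875+1/4·0.546875=6.453125; next y=1/10·1.390625+1/4·6.453125≈1.752344
n=4: y≈1.752344, sp=3, e=sp−y≈1.247656; I≈9.669531, D=e−e_prev≈-0.361719; u=0·1.247656+3/4·9.669531+1/4·(-0.361719)≈7.161719; next y=1/10·1.752344+1/4·7.161719≈1.965664
n=5: y≈1.965664, sp=3, e=sp−y≈1.034336; I≈10.703867, D=e−e_prev≈-0.213320; u=0·1.034336+3/4·10.703867+1/4·(-0.213320)≈7.974570; next y=1/10·1.965664+1/4·7.974570≈2.190209
n=6: y≈2.190209, sp=3, e=sp−y≈0.809791; I≈11.513658, D=e−e_prev≈-0.224545; u=0·0.809791+3/4·11.513658+1/4·(-0.224545)≈8.579107; next y=1/10·2.190209+1/4·8.579107≈2.363798
n=7: y≈2.363798, sp=3, e=sp−y≈0.636202; I≈12.149860, D=e−e_prev≈-0.173589; u=0·0.636202+3/4·12.149860+1/4·(-0.173589)≈9.068998; next y=1/10·2.363798+1/4·9.068998≈2.503629
n=8: y≈2.503629, sp=3, e=sp−y≈0.496371; I≈12.646231, D=e−e_prev≈-0.139832; u=0·0.496371+3/4·12.646231+1/4·(-0.139832)≈9.449715; next y=1/10·2.503629+1/4·9.449715≈2.612792
n=9: y≈2.612792, sp=3, e=sp−y≈0.387208; I≈13.033439, D=e−e_prev≈-0.109162; u=0·0.387208+3/4·13.033439+1/4·(-0.109162)≈9.747789; next y=1/10·2.612792+1/4·9.747789≈2.698226
n=10: y≈2.698226, sp=3, e=sp−y≈0.301774; I≈13.335213, D=e−e_prev≈-0.085435; u=0·0.301774+3/4·13.335213+1/4·(-0.085435)≈9.980051; next y=1/10·2.698226+1/4·9.980051≈2.764835
n=11: y≈2.764835, sp=3, e=sp−y≈0.235165; I≈13.570378, D=e−e_prev≈-0.066609; u=0·0.235165+3/4·13.570378+1/4·(-0.066609)≈10.161131; next y=1/10·2.764835+1/4·10.161131≈2.816766
n=12: y≈2.816766, sp=3, e=sp−y≈0.183234; I≈13.753611, D=e−e_prev≈-0.051931; u=0·0.183234+3/4·13.753611+1/4·(-0.051931)≈10.302226; next y=1/10·2.816766+1/4·10.302226≈2.857233
n=13: y≈2.857233, sp=3, e=sp−y≈0.142767; I≈13.896378, D=e−e_prev≈-0.040467; u=0·0.142767+3/4·13.896378+1/4·(-0.040467)≈10.412167; next y=1/10·2.857233+1/4·10.412167≈2.888765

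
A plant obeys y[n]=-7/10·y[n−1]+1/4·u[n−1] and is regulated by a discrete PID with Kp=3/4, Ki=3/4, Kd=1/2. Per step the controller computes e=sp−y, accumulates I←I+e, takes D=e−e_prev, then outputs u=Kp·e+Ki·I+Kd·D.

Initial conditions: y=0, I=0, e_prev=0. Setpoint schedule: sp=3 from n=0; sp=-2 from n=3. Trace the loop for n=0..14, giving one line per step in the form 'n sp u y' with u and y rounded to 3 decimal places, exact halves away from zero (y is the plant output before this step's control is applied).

0 3 6.000 0.000
1 3 3.750 1.500
2 3 8.850 -0.113
3 -2 -4.429 2.291
4 -2 6.059 -2.711
5 -2 -8.156 3.413
6 -2 6.527 -4.428
7 -2 -13.891 4.731
8 -2 8.672 -6.785
9 -2 -20.901 6.917
10 -2 13.231 -10.067
11 -2 -30.055 10.355
12 -2 21.124 -14.762
13 -2 -42.617 15.615
14 -2 33.759 -21.584

(exact arithmetic carried between steps; '≈' marks a value shown rounded to 6 d.p. or computed from one; I and e_prev carry over from the previous line; the table rounds u and y to 3 d.p., halves away from zero)
n=0: y=0, sp=3, e=sp−y=3; I=3, D=e−e_prev=3; u=3/4·3+3/4·3+1/2·3=6; next y=-7/10·0+1/4·6=1.5
n=1: y=1.5, sp=3, e=sp−y=1.5; I=4.5, D=e−e_prev=-1.5; u=3/4·1.5+3/4·4.5+1/2·(-1.5)=3.75; next y=-7/10·1.5+1/4·3.75=-0.1125
n=2: y=-0.1125, sp=3, e=sp−y=3.1125; I=7.6125, D=e−e_prev=1.6125; u=3/4·3.1125+3/4·7.6125+1/2·1.6125=8.85; next y=-7/10·(-0.1125)+1/4·8.85=2.29125
n=3: y=2.29125, sp=-2, e=sp−y=-4.29125; I=3.32125, D=e−e_prev=-7.40375; u=3/4·(-4.29125)+3/4·3.32125+1/2·(-7.40375)=-4.429375; next y=-7/10·2.29125+1/4·(-4.429375)≈-2.711219
n=4: y≈-2.711219, sp=-2, e=sp−y≈0.711219; I≈4.032469, D=e−e_prev≈5.002469; u=3/4·0.711219+3/4·4.032469+1/2·5.002469≈6.059; next y=-7/10·(-2.711219)+1/4·6.059≈3.412603
n=5: y≈3.412603, sp=-2, e=sp−y≈-5.412603; I≈-1.380134, D=e−e_prev≈-6.123822; u=3/4·(-5.412603)+3/4·(-1.380134)+1/2·(-6.123822)≈-8.156464; next y=-7/10·3.412603+1/4·(-8.156464)≈-4.427938
n=6: y≈-4.427938, sp=-2, e=sp−y≈2.427938; I≈1.047804, D=e−e_prev≈7.840541; u=3/4·2.427938+3/4·1.047804+1/2·7.840541≈6.527077; next y=-7/10·(-4.427938)+1/4·6.527077≈4.731326
n=7: y≈4.731326, sp=-2, e=sp−y≈-6.731326; I≈-5.683522, D=e−e_prev≈-9.159264; u=3/4·(-6.731326)+3/4·(-5.683522)+1/2·(-9.159264)≈-13.890768; next y=-7/10·4.731326+1/4·(-13.890768)≈-6.784620
n=8: y≈-6.784620, sp=-2, e=sp−y≈4.784620; I≈-0.898902, D=e−e_prev≈11.515946; u=3/4·4.784620+3/4·(-0.898902)+1/2·11.515946≈8.672262; next y=-7/10·(-6.784620)+1/4·8.672262≈6.917300
n=9: y≈6.917300, sp=-2, e=sp−y≈-8.917300; I≈-9.816202, D=e−e_prev≈-13.701920; u=3/4·(-8.917300)+3/4·(-9.816202)+1/2·(-13.701920)≈-20.901086; next y=-7/10·6.917300+1/4·(-20.901086)≈-10.067381
n=10: y≈-10.067381, sp=-2, e=sp−y≈8.067381; I≈-1.748820, D=e−e_prev≈16.984681; u=3/4·8.067381+3/4·(-1.748820)+1/2·16.984681≈13.231261; next y=-7/10·(-10.067381)+1/4·13.231261≈10.354982
n=11: y≈10.354982, sp=-2, e=sp−y≈-12.354982; I≈-14.103803, D=e−e_prev≈-20.422364; u=3/4·(-12.354982)+3/4·(-14.103803)+1/2·(-20.422364)≈-30.055270; next y=-7/10·10.354982+1/4·(-30.055270)≈-14.762305
n=12: y≈-14.762305, sp=-2, e=sp−y≈12.762305; I≈-1.341497, D=e−e_prev≈25.117287; u=3/4·12.762305+3/4·(-1.341497)+1/2·25.117287≈21.124249; next y=-7/10·(-14.762305)+1/4·21.124249≈15.614676
n=13: y≈15.614676, sp=-2, e=sp−y≈-17.614676; I≈-18.956173, D=e−e_prev≈-30.376981; u=3/4·(-17.614676)+3/4·(-18.956173)+1/2·(-30.376981)≈-42.616628; next y=-7/10·15.614676+1/4·(-42.616628)≈-21.584430
n=14: y≈-21.584430, sp=-2, e=sp−y≈19.584430; I≈0.628257, D=e−e_prev≈37.199106; u=3/4·19.584430+3/4·0.628257+1/2·37.199106≈33.759068; next y=-7/10·(-21.584430)+1/4·33.759068≈23.548868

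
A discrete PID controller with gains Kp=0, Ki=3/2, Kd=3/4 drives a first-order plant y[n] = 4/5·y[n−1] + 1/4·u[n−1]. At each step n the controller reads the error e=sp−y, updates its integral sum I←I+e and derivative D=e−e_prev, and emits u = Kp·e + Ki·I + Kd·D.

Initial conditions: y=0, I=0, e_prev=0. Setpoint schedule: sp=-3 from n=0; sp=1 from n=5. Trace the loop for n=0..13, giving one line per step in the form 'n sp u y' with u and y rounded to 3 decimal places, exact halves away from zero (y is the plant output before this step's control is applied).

(exact arithmetic carried between steps; '≈' marks a value shown rounded to 6 d.p. or computed from one; I and e_prev carry over from the previous line; the table rounds u and y to 3 d.p., halves away from zero)
n=0: y=0, sp=-3, e=sp−y=-3; I=-3, D=e−e_prev=-3; u=0·(-3)+3/2·(-3)+3/4·(-3)=-6.75; next y=4/5·0+1/4·(-6.75)=-1.6875
n=1: y=-1.6875, sp=-3, e=sp−y=-1.3125; I=-4.3125, D=e−e_prev=1.6875; u=0·(-1.3125)+3/2·(-4.3125)+3/4·1.6875=-5.203125; next y=4/5·(-1.6875)+1/4·(-5.203125)≈-2.650781
n=2: y≈-2.650781, sp=-3, e=sp−y≈-0.349219; I≈-4.661719, D=e−e_prev≈0.963281; u=0·(-0.349219)+3/2·(-4.661719)+3/4·0.963281≈-6.270117; next y=4/5·(-2.650781)+1/4·(-6.270117)≈-3.688154
n=3: y≈-3.688154, sp=-3, e=sp−y≈0.688154; I≈-3.973564, D=e−e_prev≈1.037373; u=0·0.688154+3/2·(-3.973564)+3/4·1.037373≈-5.182317; next y=4/5·(-3.688154)+1/4·(-5.182317)≈-4.246103
n=4: y≈-4.246103, sp=-3, e=sp−y≈1.246103; I≈-2.727462, D=e−e_prev≈0.557948; u=0·1.246103+3/2·(-2.727462)+3/4·0.557948≈-3.672731; next y=4/5·(-4.246103)+1/4·(-3.672731)≈-4.315065
n=5: y≈-4.315065, sp=1, e=sp−y≈5.315065; I≈2.587603, D=e−e_prev≈4.068962; u=0·5.315065+3/2·2.587603+3/4·4.068962≈6.933127; next y=4/5·(-4.315065)+1/4·6.933127≈-1.718770
n=6: y≈-1.718770, sp=1, e=sp−y≈2.718770; I≈5.306374, D=e−e_prev≈-2.596295; u=0·2.718770+3/2·5.306374+3/4·(-2.596295)≈6.012339; next y=4/5·(-1.718770)+1/4·6.012339≈0.128069
n=7: y≈0.128069, sp=1, e=sp−y≈0.871931; I≈6.178305, D=e−e_prev≈-1.846839; u=0·0.871931+3/2·6.178305+3/4·(-1.846839)≈7.882328; next y=4/5·0.128069+1/4·7.882328≈2.073037
n=8: y≈2.073037, sp=1, e=sp−y≈-1.073037; I≈5.105268, D=e−e_prev≈-1.944968; u=0·(-1.073037)+3/2·5.105268+3/4·(-1.944968)≈6.199176; next y=4/5·2.073037+1/4·6.199176≈3.208223
n=9: y≈3.208223, sp=1, e=sp−y≈-2.208223; I≈2.897045, D=e−e_prev≈-1.135187; u=0·(-2.208223)+3/2·2.897045+3/4·(-1.135187)≈3.494177; next y=4/5·3.208223+1/4·3.494177≈3.440123
n=10: y≈3.440123, sp=1, e=sp−y≈-2.440123; I≈0.456922, D=e−e_prev≈-0.231900; u=0·(-2.440123)+3/2·0.456922+3/4·(-0.231900)≈0.511458; next y=4/5·3.440123+1/4·0.511458≈2.879963
n=11: y≈2.879963, sp=1, e=sp−y≈-1.879963; I≈-1.423041, D=e−e_prev≈0.560160; u=0·(-1.879963)+3/2·(-1.423041)+3/4·0.560160≈-1.714442; next y=4/5·2.879963+1/4·(-1.714442)≈1.875360
n=12: y≈1.875360, sp=1, e=sp−y≈-0.875360; I≈-2.298401, D=e−e_prev≈1.004603; u=0·(-0.875360)+3/2·(-2.298401)+3/4·1.004603≈-2.694149; next y=4/5·1.875360+1/4·(-2.694149)≈0.826751
n=13: y≈0.826751, sp=1, e=sp−y≈0.173249; I≈-2.125152, D=e−e_prev≈1.048609; u=0·0.173249+3/2·(-2.125152)+3/4·1.048609≈-2.401270; next y=4/5·0.826751+1/4·(-2.401270)≈0.061083

0 -3 -6.750 0.000
1 -3 -5.203 -1.688
2 -3 -6.270 -2.651
3 -3 -5.182 -3.688
4 -3 -3.673 -4.246
5 1 6.933 -4.315
6 1 6.012 -1.719
7 1 7.882 0.128
8 1 6.199 2.073
9 1 3.494 3.208
10 1 0.511 3.440
11 1 -1.714 2.880
12 1 -2.694 1.875
13 1 -2.401 0.827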